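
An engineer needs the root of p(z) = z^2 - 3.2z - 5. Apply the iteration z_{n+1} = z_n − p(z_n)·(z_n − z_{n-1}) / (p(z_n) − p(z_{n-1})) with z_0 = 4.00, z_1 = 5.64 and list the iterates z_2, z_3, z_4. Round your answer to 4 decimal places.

4.2795, 4.3361, 4.3497

p(4.00) = -1.800000, p(5.64) = 8.761600
z_2 = 5.640000 − 8.761600·(5.640000 − 4.000000) / (8.761600 − (-1.800000)) = 5.640000 − (14.369024)/(10.561600) = 4.279503
p(4.279503) = -0.380263
z_3 = 4.279503 − (-0.380263)·(4.279503 − 5.640000) / (-0.380263 − 8.761600) = 4.279503 − (0.517347)/(-9.141863) = 4.336094
p(4.336094) = -0.073789
z_4 = 4.336094 − (-0.073789)·(4.336094 − 4.279503) / (-0.073789 − (-0.380263)) = 4.336094 − (-0.004176)/(0.306474) = 4.349719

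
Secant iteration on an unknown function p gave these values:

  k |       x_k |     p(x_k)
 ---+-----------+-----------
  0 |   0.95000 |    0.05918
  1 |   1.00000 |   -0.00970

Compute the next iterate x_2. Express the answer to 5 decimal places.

x_2 = 1.00000 − (-0.00970)·(1.00000 − 0.95000) / (-0.00970 − 0.05918)
   = 1.00000 − (-0.0004850)/(-0.0688800) = 0.9929588

0.99296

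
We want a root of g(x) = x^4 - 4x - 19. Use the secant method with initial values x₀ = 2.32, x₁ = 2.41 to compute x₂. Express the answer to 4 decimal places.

g(2.32) = 0.690230, g(2.41) = 5.094026
x₂ = 2.410000 − 5.094026·(2.410000 − 2.320000) / (5.094026 − 0.690230) = 2.410000 − (0.458462)/(4.403796) = 2.305894

2.3059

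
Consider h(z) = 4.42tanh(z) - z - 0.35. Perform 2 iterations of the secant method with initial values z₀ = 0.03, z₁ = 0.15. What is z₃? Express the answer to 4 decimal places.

0.1028

h(0.03) = -0.247440, h(0.15) = 0.158072
z₂ = 0.150000 − 0.158072·(0.150000 − 0.030000) / (0.158072 − (-0.247440)) = 0.150000 − (0.018969)/(0.405512) = 0.103223
h(0.103223) = 0.001409
z₃ = 0.103223 − 0.001409·(0.103223 − 0.150000) / (0.001409 − 0.158072) = 0.103223 − (-0.000066)/(-0.156663) = 0.102802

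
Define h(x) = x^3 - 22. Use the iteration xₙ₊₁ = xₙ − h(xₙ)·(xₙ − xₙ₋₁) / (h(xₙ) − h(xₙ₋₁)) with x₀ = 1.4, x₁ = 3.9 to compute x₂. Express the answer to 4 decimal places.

h(1.4) = -19.256000, h(3.9) = 37.319000
x₂ = 3.900000 − 37.319000·(3.900000 − 1.400000) / (37.319000 − (-19.256000)) = 3.900000 − (93.297500)/(56.575000) = 2.250906

2.2509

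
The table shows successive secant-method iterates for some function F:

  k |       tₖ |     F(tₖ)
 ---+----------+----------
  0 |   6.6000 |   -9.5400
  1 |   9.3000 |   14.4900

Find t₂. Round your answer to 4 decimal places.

7.6719

t₂ = 9.3000 − 14.4900·(9.3000 − 6.6000) / (14.4900 − (-9.5400))
   = 9.3000 − (39.123000)/(24.030000) = 7.671910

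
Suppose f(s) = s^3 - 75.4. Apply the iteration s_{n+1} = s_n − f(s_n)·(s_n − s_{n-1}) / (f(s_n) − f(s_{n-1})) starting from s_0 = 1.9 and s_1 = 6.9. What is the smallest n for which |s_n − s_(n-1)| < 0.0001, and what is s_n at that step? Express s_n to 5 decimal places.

f(1.9) = -68.5410000, f(6.9) = 253.1090000
s_2 = 6.9000000 − 253.1090000·(5.0000000)/(321.6500000) = 2.9654594;  |Δ| = 3.9345406
f(2.9654594) = -49.3219012
s_3 = 2.9654594 − (-49.3219012)·(-3.9345406)/(-302.4309012) = 3.6071234;  |Δ| = 0.6416640
f(3.6071234) = -28.4664953
s_4 = 3.6071234 − (-28.4664953)·(0.6416640)/(20.8554059) = 4.4829599;  |Δ| = 0.8758365
f(4.4829599) = 14.6937261
s_5 = 4.4829599 − 14.6937261·(0.8758365)/(43.1602215) = 4.1847848;  |Δ| = 0.2981751
f(4.1847848) = -2.1142752
s_6 = 4.1847848 − (-2.1142752)·(-0.2981751)/(-16.8080014) = 4.2222922;  |Δ| = 0.0375074
f(4.2222922) = -0.1260254
s_7 = 4.2222922 − (-0.1260254)·(0.0375074)/(1.9882498) = 4.2246696;  |Δ| = 0.0023774
f(4.2246696) = 0.0011978
s_8 = 4.2246696 − 0.0011978·(0.0023774)/(0.1272232) = 4.2246472;  |Δ| = 0.0000224
|s_8 − s_7| = 0.0000224 < 0.0001

n = 8, s_n = 4.22465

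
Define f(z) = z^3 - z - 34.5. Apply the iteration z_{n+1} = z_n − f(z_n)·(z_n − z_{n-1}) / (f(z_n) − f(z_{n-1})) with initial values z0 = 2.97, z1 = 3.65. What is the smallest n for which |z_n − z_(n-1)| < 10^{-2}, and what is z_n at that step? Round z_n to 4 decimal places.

n = 4, z_n = 3.3578

f(2.97) = -11.271927, f(3.65) = 10.477125
z2 = 3.650000 − 10.477125·(0.680000)/(21.749052) = 3.322425;  |Δ| = 0.327575
f(3.322425) = -1.147809
z3 = 3.322425 − (-1.147809)·(-0.327575)/(-11.624934) = 3.354769;  |Δ| = 0.032344
f(3.354769) = -0.098613
z4 = 3.354769 − (-0.098613)·(0.032344)/(1.049196) = 3.357809;  |Δ| = 0.003040
|z4 − z3| = 0.003040 < 10^{-2}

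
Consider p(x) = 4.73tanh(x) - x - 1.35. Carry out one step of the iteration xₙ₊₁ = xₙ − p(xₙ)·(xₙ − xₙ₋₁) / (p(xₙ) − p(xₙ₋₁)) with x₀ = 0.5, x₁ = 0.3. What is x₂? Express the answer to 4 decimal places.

p(0.5) = 0.335814, p(0.3) = -0.272091
x₂ = 0.300000 − (-0.272091)·(0.300000 − 0.500000) / (-0.272091 − 0.335814) = 0.300000 − (0.054418)/(-0.607905) = 0.389518

0.3895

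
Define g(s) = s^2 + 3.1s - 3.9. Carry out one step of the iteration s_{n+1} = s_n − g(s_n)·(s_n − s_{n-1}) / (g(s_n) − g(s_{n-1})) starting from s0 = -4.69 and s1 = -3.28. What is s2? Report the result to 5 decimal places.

g(-4.69) = 3.5571000, g(-3.28) = -3.3096000
s2 = -3.2800000 − (-3.3096000)·(-3.2800000 − (-4.6900000)) / (-3.3096000 − 3.5571000) = -3.2800000 − (-4.6665360)/(-6.8667000) = -3.9595893

-3.95959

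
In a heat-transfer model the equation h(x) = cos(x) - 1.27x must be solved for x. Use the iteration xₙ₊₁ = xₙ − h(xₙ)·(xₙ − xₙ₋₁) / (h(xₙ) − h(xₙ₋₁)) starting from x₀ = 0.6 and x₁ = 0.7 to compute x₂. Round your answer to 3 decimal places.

0.634

h(0.6) = 0.06334, h(0.7) = -0.12416
x₂ = 0.70000 − (-0.12416)·(0.70000 − 0.60000) / (-0.12416 − 0.06334) = 0.70000 − (-0.01242)/(-0.18749) = 0.63378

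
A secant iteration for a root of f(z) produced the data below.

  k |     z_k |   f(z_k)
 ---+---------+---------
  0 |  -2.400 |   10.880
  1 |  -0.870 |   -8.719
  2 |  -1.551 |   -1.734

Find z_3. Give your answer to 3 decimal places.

-1.720

z_3 = -1.551 − (-1.734)·(-1.551 − (-0.870)) / (-1.734 − (-8.719))
   = -1.551 − (1.18085)/(6.98500) = -1.72006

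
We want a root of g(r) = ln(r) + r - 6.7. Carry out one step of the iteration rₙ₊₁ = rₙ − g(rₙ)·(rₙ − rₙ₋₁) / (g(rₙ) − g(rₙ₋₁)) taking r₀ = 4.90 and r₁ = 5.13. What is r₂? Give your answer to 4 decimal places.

5.0757

g(4.90) = -0.210765, g(5.13) = 0.065106
r₂ = 5.130000 − 0.065106·(5.130000 − 4.900000) / (0.065106 − (-0.210765)) = 5.130000 − (0.014974)/(0.275870) = 5.075720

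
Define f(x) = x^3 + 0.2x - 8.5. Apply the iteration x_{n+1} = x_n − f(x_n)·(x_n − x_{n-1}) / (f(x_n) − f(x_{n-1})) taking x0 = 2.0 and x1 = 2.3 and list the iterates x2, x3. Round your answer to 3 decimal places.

f(2.0) = -0.10000, f(2.3) = 4.12700
x2 = 2.30000 − 4.12700·(2.30000 − 2.00000) / (4.12700 − (-0.10000)) = 2.30000 − (1.23810)/(4.22700) = 2.00710
f(2.00710) = -0.01311
x3 = 2.00710 − (-0.01311)·(2.00710 − 2.30000) / (-0.01311 − 4.12700) = 2.00710 − (0.00384)/(-4.14011) = 2.00802

2.007, 2.008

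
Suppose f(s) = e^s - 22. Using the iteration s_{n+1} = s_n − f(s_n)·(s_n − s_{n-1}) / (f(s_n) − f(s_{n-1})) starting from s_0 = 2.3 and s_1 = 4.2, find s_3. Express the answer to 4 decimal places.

2.9076

f(2.3) = -12.025818, f(4.2) = 44.686331
s_2 = 4.200000 − 44.686331·(4.200000 − 2.300000) / (44.686331 − (-12.025818)) = 4.200000 − (84.904029)/(56.712149) = 2.702895
f(2.702895) = -7.077126
s_3 = 2.702895 − (-7.077126)·(2.702895 − 4.200000) / (-7.077126 − 44.686331) = 2.702895 − (10.595199)/(-51.763457) = 2.907580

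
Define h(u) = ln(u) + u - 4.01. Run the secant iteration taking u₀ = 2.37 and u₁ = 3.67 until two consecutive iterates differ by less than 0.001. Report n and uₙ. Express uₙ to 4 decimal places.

n = 4, uₙ = 2.9337

h(2.37) = -0.777110, h(3.67) = 0.960192
u₂ = 3.670000 − 0.960192·(1.300000)/(1.737302) = 2.951501;  |Δ| = 0.718499
h(2.951501) = 0.023815
u₃ = 2.951501 − 0.023815·(-0.718499)/(-0.936377) = 2.933227;  |Δ| = 0.018274
h(2.933227) = -0.000669
u₄ = 2.933227 − (-0.000669)·(-0.018274)/(-0.024484) = 2.933727;  |Δ| = 0.000499
|u₄ − u₃| = 0.000499 < 0.001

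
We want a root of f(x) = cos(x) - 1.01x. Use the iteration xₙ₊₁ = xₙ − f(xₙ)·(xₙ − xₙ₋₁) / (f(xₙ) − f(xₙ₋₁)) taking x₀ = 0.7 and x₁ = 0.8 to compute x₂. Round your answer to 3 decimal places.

f(0.7) = 0.05784, f(0.8) = -0.11129
x₂ = 0.80000 − (-0.11129)·(0.80000 − 0.70000) / (-0.11129 − 0.05784) = 0.80000 − (-0.01113)/(-0.16914) = 0.73420

0.734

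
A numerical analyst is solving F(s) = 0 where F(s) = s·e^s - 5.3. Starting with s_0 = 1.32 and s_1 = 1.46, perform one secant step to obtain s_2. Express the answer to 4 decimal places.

1.3573

F(1.32) = -0.358684, F(1.46) = 0.986701
s_2 = 1.460000 − 0.986701·(1.460000 − 1.320000) / (0.986701 − (-0.358684)) = 1.460000 − (0.138138)/(1.345385) = 1.357324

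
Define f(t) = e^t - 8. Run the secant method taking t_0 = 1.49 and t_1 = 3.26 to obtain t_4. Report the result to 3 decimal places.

2.103

f(1.49) = -3.56290, f(3.26) = 18.04954
t_2 = 3.26000 − 18.04954·(3.26000 − 1.49000) / (18.04954 − (-3.56290)) = 3.26000 − (31.94768)/(21.61244) = 1.78179
f(1.78179) = -2.05951
t_3 = 1.78179 − (-2.05951)·(1.78179 − 3.26000) / (-2.05951 − 18.04954) = 1.78179 − (3.04438)/(-20.10904) = 1.93319
f(1.93319) = -1.08851
t_4 = 1.93319 − (-1.08851)·(1.93319 − 1.78179) / (-1.08851 − (-2.05951)) = 1.93319 − (-0.16479)/(0.97100) = 2.10290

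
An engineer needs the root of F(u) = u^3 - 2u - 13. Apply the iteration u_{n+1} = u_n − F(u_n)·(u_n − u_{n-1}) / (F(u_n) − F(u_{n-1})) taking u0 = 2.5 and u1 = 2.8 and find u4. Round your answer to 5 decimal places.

2.63365

F(2.5) = -2.3750000, F(2.8) = 3.3520000
u2 = 2.8000000 − 3.3520000·(2.8000000 − 2.5000000) / (3.3520000 − (-2.3750000)) = 2.8000000 − (1.0056000)/(5.7270000) = 2.6244107
F(2.6244107) = -0.1731102
u3 = 2.6244107 − (-0.1731102)·(2.6244107 − 2.8000000) / (-0.1731102 − 3.3520000) = 2.6244107 − (0.0303963)/(-3.5251102) = 2.6330335
F(2.6330335) = -0.0116004
u4 = 2.6330335 − (-0.0116004)·(2.6330335 − 2.6244107) / (-0.0116004 − (-0.1731102)) = 2.6330335 − (-0.0001000)/(0.1615098) = 2.6336528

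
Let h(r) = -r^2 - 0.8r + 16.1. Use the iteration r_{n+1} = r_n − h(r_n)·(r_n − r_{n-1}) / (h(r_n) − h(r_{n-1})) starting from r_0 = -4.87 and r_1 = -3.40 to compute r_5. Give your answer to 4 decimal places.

-4.4324

h(-4.87) = -3.720900, h(-3.40) = 7.260000
r_2 = -3.400000 − 7.260000·(-3.400000 − (-4.870000)) / (7.260000 − (-3.720900)) = -3.400000 − (10.672200)/(10.980900) = -4.371888
h(-4.371888) = 0.484109
r_3 = -4.371888 − 0.484109·(-4.371888 − (-3.400000)) / (0.484109 − 7.260000) = -4.371888 − (-0.470500)/(-6.775891) = -4.441325
h(-4.441325) = -0.072307
r_4 = -4.441325 − (-0.072307)·(-4.441325 − (-4.371888)) / (-0.072307 − 0.484109) = -4.441325 − (0.005021)/(-0.556416) = -4.432301
h(-4.432301) = 0.000545
r_5 = -4.432301 − 0.000545·(-4.432301 − (-4.441325)) / (0.000545 − (-0.072307)) = -4.432301 − (0.000005)/(0.072852) = -4.432369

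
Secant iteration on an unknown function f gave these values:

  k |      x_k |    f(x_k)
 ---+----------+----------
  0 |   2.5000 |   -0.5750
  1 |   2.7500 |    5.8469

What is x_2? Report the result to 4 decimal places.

2.5224

x_2 = 2.7500 − 5.8469·(2.7500 − 2.5000) / (5.8469 − (-0.5750))
   = 2.7500 − (1.461725)/(6.421900) = 2.522384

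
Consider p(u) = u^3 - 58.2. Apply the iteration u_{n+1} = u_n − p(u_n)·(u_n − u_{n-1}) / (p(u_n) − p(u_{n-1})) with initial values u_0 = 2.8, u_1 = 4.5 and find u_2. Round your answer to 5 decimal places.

p(2.8) = -36.2480000, p(4.5) = 32.9250000
u_2 = 4.5000000 − 32.9250000·(4.5000000 − 2.8000000) / (32.9250000 − (-36.2480000)) = 4.5000000 − (55.9725000)/(69.1730000) = 3.6908331

3.69083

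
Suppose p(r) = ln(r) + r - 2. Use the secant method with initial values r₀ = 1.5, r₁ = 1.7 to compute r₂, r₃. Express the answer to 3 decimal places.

p(1.5) = -0.09453, p(1.7) = 0.23063
r₂ = 1.70000 − 0.23063·(1.70000 − 1.50000) / (0.23063 − (-0.09453)) = 1.70000 − (0.04613)/(0.32516) = 1.55815
p(1.55815) = 0.00164
r₃ = 1.55815 − 0.00164·(1.55815 − 1.70000) / (0.00164 − 0.23063) = 1.55815 − (-0.00023)/(-0.22899) = 1.55713

1.558, 1.557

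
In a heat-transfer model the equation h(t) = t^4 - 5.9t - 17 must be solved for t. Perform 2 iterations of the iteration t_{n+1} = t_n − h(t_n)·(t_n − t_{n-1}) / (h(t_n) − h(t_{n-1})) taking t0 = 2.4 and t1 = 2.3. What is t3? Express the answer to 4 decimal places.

h(2.4) = 2.017600, h(2.3) = -2.585900
t2 = 2.300000 − (-2.585900)·(2.300000 − 2.400000) / (-2.585900 − 2.017600) = 2.300000 − (0.258590)/(-4.603500) = 2.356172
h(2.356172) = -0.081724
t3 = 2.356172 − (-0.081724)·(2.356172 − 2.300000) / (-0.081724 − (-2.585900)) = 2.356172 − (-0.004591)/(2.504176) = 2.358006

2.3580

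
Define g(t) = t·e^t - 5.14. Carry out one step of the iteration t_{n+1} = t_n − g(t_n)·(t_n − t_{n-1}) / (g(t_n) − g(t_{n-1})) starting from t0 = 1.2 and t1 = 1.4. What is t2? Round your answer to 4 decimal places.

1.3365

g(1.2) = -1.155860, g(1.4) = 0.537280
t2 = 1.400000 − 0.537280·(1.400000 − 1.200000) / (0.537280 − (-1.155860)) = 1.400000 − (0.107456)/(1.693140) = 1.336534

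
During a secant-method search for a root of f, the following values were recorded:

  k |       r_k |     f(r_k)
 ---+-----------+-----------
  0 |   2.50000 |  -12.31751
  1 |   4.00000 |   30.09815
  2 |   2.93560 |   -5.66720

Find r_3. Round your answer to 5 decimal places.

r_3 = 2.93560 − (-5.66720)·(2.93560 − 4.00000) / (-5.66720 − 30.09815)
   = 2.93560 − (6.0321677)/(-35.7653500) = 3.1042595

3.10426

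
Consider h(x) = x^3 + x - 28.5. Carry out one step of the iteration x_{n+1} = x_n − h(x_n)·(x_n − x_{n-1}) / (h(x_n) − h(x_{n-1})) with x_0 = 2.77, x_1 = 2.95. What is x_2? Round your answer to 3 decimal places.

2.945

h(2.77) = -4.47607, h(2.95) = 0.12238
x_2 = 2.95000 − 0.12238·(2.95000 − 2.77000) / (0.12238 − (-4.47607)) = 2.95000 − (0.02203)/(4.59844) = 2.94521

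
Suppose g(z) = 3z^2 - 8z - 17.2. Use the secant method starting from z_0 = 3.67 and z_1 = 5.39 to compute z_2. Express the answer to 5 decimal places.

3.99082

g(3.67) = -6.1533000, g(5.39) = 26.8363000
z_2 = 5.3900000 − 26.8363000·(5.3900000 − 3.6700000) / (26.8363000 − (-6.1533000)) = 5.3900000 − (46.1584360)/(32.9896000) = 3.9908186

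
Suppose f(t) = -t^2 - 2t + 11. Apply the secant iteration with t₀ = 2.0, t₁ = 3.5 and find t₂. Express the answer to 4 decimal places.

f(2.0) = 3.000000, f(3.5) = -8.250000
t₂ = 3.500000 − (-8.250000)·(3.500000 − 2.000000) / (-8.250000 − 3.000000) = 3.500000 − (-12.375000)/(-11.250000) = 2.400000

2.4000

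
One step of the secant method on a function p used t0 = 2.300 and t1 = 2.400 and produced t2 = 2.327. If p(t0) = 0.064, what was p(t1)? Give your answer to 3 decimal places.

-0.173

The secant line through (2.300, 0.064) and (2.400, p(t1)) crosses zero at t2 = 2.327.
So (2.300, 0.064), (2.400, p(t1)), (2.327, 0) are collinear:
p(t1) = 0.064 · (2.400 − 2.327) / (2.300 − 2.327) = 0.064 · (0.07300)/(-0.02700) = -0.17304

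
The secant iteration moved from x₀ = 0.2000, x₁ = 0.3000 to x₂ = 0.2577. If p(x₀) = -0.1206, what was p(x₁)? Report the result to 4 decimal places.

The secant line through (0.2000, -0.1206) and (0.3000, p(x₁)) crosses zero at x₂ = 0.2577.
So (0.2000, -0.1206), (0.3000, p(x₁)), (0.2577, 0) are collinear:
p(x₁) = -0.1206 · (0.3000 − 0.2577) / (0.2000 − 0.2577) = -0.1206 · (0.042300)/(-0.057700) = 0.088412

0.0884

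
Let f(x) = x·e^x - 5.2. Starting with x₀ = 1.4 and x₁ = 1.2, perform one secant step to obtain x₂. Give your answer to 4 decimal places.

f(1.4) = 0.477280, f(1.2) = -1.215860
x₂ = 1.200000 − (-1.215860)·(1.200000 − 1.400000) / (-1.215860 − 0.477280) = 1.200000 − (0.243172)/(-1.693140) = 1.343622

1.3436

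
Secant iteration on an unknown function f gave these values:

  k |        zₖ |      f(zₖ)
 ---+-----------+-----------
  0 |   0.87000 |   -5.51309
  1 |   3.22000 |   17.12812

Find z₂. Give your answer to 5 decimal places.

z₂ = 3.22000 − 17.12812·(3.22000 − 0.87000) / (17.12812 − (-5.51309))
   = 3.22000 − (40.2510820)/(22.6412100) = 1.4422204

1.44222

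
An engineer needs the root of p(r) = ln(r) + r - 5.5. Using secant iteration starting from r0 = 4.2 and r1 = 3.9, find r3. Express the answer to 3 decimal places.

4.091

p(4.2) = 0.13508, p(3.9) = -0.23902
r2 = 3.90000 − (-0.23902)·(3.90000 − 4.20000) / (-0.23902 − 0.13508) = 3.90000 − (0.07171)/(-0.37411) = 4.09167
p(4.09167) = 0.00063
r3 = 4.09167 − 0.00063·(4.09167 − 3.90000) / (0.00063 − (-0.23902)) = 4.09167 − (0.00012)/(0.23965) = 4.09117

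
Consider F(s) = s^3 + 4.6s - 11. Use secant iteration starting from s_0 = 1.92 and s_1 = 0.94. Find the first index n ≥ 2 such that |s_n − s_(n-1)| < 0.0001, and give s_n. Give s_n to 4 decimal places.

n = 6, s_n = 1.5623

F(1.92) = 4.909888, F(0.94) = -5.845416
s_2 = 0.940000 − (-5.845416)·(-0.980000)/(-10.755304) = 1.472622;  |Δ| = 0.532622
F(1.472622) = -1.032392
s_3 = 1.472622 − (-1.032392)·(0.532622)/(4.813024) = 1.586869;  |Δ| = 0.114247
F(1.586869) = 0.295574
s_4 = 1.586869 − 0.295574·(0.114247)/(1.327966) = 1.561440;  |Δ| = 0.025429
F(1.561440) = -0.010437
s_5 = 1.561440 − (-0.010437)·(-0.025429)/(-0.306011) = 1.562307;  |Δ| = 0.000867
F(1.562307) = -0.000100
s_6 = 1.562307 − (-0.000100)·(0.000867)/(0.010336) = 1.562316;  |Δ| = 0.000008
|s_6 − s_5| = 0.000008 < 0.0001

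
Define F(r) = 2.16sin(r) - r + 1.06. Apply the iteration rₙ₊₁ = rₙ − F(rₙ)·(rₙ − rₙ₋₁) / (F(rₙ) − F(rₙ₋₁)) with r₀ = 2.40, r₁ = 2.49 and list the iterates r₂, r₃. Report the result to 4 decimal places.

F(2.40) = 0.119000, F(2.49) = -0.120060
r₂ = 2.490000 − (-0.120060)·(2.490000 − 2.400000) / (-0.120060 − 0.119000) = 2.490000 − (-0.010805)/(-0.239061) = 2.444800
F(2.444800) = 0.001403
r₃ = 2.444800 − 0.001403·(2.444800 − 2.490000) / (0.001403 − (-0.120060)) = 2.444800 − (-0.000063)/(0.121463) = 2.445323

2.4448, 2.4453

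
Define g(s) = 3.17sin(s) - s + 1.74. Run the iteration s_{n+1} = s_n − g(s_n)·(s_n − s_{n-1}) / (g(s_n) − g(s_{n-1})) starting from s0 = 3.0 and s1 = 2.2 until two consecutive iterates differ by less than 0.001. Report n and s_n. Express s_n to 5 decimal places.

n = 5, s_n = 2.80048

g(3.0) = -0.8126496, g(2.2) = 2.1029336
s2 = 2.2000000 − 2.1029336·(-0.8000000)/(2.9155832) = 2.7770190;  |Δ| = 0.5770190
g(2.7770190) = 0.0932477
s3 = 2.7770190 − 0.0932477·(0.5770190)/(-2.0096859) = 2.8037922;  |Δ| = 0.0267732
g(2.8037922) = -0.0132140
s4 = 2.8037922 − (-0.0132140)·(0.0267732)/(-0.1064617) = 2.8004691;  |Δ| = 0.0033231
g(2.8004691) = 0.0000421
s5 = 2.8004691 − 0.0000421·(-0.0033231)/(0.0132561) = 2.8004797;  |Δ| = 0.0000106
|s5 − s4| = 0.0000106 < 0.001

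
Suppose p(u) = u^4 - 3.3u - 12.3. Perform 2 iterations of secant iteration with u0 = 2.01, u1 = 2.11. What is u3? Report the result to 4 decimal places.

p(2.01) = -2.610592, p(2.11) = 0.558194
u2 = 2.110000 − 0.558194·(2.110000 − 2.010000) / (0.558194 − (-2.610592)) = 2.110000 − (0.055819)/(3.168786) = 2.092385
p(2.092385) = -0.037343
u3 = 2.092385 − (-0.037343)·(2.092385 − 2.110000) / (-0.037343 − 0.558194) = 2.092385 − (0.000658)/(-0.595538) = 2.093489

2.0935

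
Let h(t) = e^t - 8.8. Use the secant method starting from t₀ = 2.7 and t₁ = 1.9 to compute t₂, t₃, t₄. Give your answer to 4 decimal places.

2.1064, 2.1847, 2.1744

h(2.7) = 6.079732, h(1.9) = -2.114106
t₂ = 1.900000 − (-2.114106)·(1.900000 − 2.700000) / (-2.114106 − 6.079732) = 1.900000 − (1.691284)/(-8.193837) = 2.106409
h(2.106409) = -0.581322
t₃ = 2.106409 − (-0.581322)·(2.106409 − 1.900000) / (-0.581322 − (-2.114106)) = 2.106409 − (-0.119990)/(1.532783) = 2.184692
h(2.184692) = 0.087911
t₄ = 2.184692 − 0.087911·(2.184692 − 2.106409) / (0.087911 − (-0.581322)) = 2.184692 − (0.006882)/(0.669233) = 2.174409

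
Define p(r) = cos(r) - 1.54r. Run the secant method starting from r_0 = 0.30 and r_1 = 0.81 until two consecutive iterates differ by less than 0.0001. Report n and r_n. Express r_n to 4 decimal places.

n = 5, r_n = 0.5527

p(0.30) = 0.493336, p(0.81) = -0.557902
r_2 = 0.810000 − (-0.557902)·(0.510000)/(-1.051238) = 0.539338;  |Δ| = 0.270662
p(0.539338) = 0.027468
r_3 = 0.539338 − 0.027468·(-0.270662)/(0.585369) = 0.552039;  |Δ| = 0.012700
p(0.552039) = 0.001317
r_4 = 0.552039 − 0.001317·(0.012700)/(-0.026150) = 0.552679;  |Δ| = 0.000640
p(0.552679) = -0.000004
r_5 = 0.552679 − (-0.000004)·(0.000640)/(-0.001321) = 0.552677;  |Δ| = 0.000002
|r_5 − r_4| = 0.000002 < 0.0001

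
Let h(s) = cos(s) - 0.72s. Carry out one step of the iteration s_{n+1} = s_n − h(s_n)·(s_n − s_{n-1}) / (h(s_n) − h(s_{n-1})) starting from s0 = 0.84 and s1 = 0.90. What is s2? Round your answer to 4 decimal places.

0.8822

h(0.84) = 0.062663, h(0.90) = -0.026390
s2 = 0.900000 − (-0.026390)·(0.900000 − 0.840000) / (-0.026390 − 0.062663) = 0.900000 − (-0.001583)/(-0.089053) = 0.882220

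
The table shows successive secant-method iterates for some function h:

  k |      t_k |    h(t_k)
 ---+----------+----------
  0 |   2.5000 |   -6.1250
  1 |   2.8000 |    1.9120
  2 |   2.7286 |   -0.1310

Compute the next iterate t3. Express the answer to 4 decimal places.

t3 = 2.7286 − (-0.1310)·(2.7286 − 2.8000) / (-0.1310 − 1.9120)
   = 2.7286 − (0.009353)/(-2.043000) = 2.733178

2.7332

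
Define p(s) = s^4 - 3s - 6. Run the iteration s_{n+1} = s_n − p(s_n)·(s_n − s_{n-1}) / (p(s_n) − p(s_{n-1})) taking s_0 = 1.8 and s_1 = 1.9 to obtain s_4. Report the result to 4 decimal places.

1.8426

p(1.8) = -0.902400, p(1.9) = 1.332100
s_2 = 1.900000 − 1.332100·(1.900000 − 1.800000) / (1.332100 − (-0.902400)) = 1.900000 − (0.133210)/(2.234500) = 1.840385
p(1.840385) = -0.049274
s_3 = 1.840385 − (-0.049274)·(1.840385 − 1.900000) / (-0.049274 − 1.332100) = 1.840385 − (0.002937)/(-1.381374) = 1.842511
p(1.842511) = -0.002540
s_4 = 1.842511 − (-0.002540)·(1.842511 − 1.840385) / (-0.002540 − (-0.049274)) = 1.842511 − (-0.000005)/(0.046734) = 1.842627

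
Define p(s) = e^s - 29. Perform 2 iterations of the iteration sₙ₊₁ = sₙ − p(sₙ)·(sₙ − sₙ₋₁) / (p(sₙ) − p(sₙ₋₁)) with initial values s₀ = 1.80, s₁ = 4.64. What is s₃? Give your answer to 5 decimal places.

2.87554

p(1.80) = -22.9503525, p(4.64) = 74.5443476
s₂ = 4.6400000 − 74.5443476·(4.6400000 − 1.8000000) / (74.5443476 − (-22.9503525)) = 4.6400000 − (211.7059471)/(97.4947001) = 2.4685389
p(2.4685389) = -17.1948141
s₃ = 2.4685389 − (-17.1948141)·(2.4685389 − 4.6400000) / (-17.1948141 − 74.5443476) = 2.4685389 − (37.3378697)/(-91.7391617) = 2.8755393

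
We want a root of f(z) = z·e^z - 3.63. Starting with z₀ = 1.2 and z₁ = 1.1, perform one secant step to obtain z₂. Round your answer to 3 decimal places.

1.148

f(1.2) = 0.35414, f(1.1) = -0.32542
z₂ = 1.10000 − (-0.32542)·(1.10000 − 1.20000) / (-0.32542 − 0.35414) = 1.10000 − (0.03254)/(-0.67956) = 1.14789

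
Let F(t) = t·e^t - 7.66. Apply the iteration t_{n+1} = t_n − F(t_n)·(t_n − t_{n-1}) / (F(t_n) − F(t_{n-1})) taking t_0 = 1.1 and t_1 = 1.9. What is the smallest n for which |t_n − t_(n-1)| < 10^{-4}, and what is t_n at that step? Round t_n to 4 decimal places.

F(1.1) = -4.355417, F(1.9) = 5.043199
t_2 = 1.900000 − 5.043199·(0.800000)/(9.398617) = 1.470728;  |Δ| = 0.429272
F(1.470728) = -1.258796
t_3 = 1.470728 − (-1.258796)·(-0.429272)/(-6.301995) = 1.556473;  |Δ| = 0.085745
F(1.556473) = -0.279096
t_4 = 1.556473 − (-0.279096)·(0.085745)/(0.979700) = 1.580900;  |Δ| = 0.024427
F(1.580900) = 0.022116
t_5 = 1.580900 − 0.022116·(0.024427)/(0.301212) = 1.579107;  |Δ| = 0.001794
F(1.579107) = -0.000349
t_6 = 1.579107 − (-0.000349)·(-0.001794)/(-0.022465) = 1.579135;  |Δ| = 0.000028
|t_6 − t_5| = 0.000028 < 10^{-4}

n = 6, t_n = 1.5791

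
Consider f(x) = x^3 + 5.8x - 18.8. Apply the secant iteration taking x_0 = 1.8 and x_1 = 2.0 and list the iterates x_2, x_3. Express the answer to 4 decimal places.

f(1.8) = -2.528000, f(2.0) = 0.800000
x_2 = 2.000000 − 0.800000·(2.000000 − 1.800000) / (0.800000 − (-2.528000)) = 2.000000 − (0.160000)/(3.328000) = 1.951923
f(1.951923) = -0.042012
x_3 = 1.951923 − (-0.042012)·(1.951923 − 2.000000) / (-0.042012 − 0.800000) = 1.951923 − (0.002020)/(-0.842012) = 1.954322

1.9519, 1.9543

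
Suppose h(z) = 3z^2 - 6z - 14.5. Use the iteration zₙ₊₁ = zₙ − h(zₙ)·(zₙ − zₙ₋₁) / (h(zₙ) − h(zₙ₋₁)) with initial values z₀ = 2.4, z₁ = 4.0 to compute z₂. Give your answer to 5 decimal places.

3.28030

h(2.4) = -11.6200000, h(4.0) = 9.5000000
z₂ = 4.0000000 − 9.5000000·(4.0000000 − 2.4000000) / (9.5000000 − (-11.6200000)) = 4.0000000 − (15.2000000)/(21.1200000) = 3.2803030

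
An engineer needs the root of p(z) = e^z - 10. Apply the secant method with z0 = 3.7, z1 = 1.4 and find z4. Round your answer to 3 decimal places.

2.220

p(3.7) = 30.44730, p(1.4) = -5.94480
z2 = 1.40000 − (-5.94480)·(1.40000 − 3.70000) / (-5.94480 − 30.44730) = 1.40000 − (13.67304)/(-36.39210) = 1.77571
p(1.77571) = -4.09550
z3 = 1.77571 − (-4.09550)·(1.77571 − 1.40000) / (-4.09550 − (-5.94480)) = 1.77571 − (-1.53874)/(1.84930) = 2.60778
p(2.60778) = 3.56891
z4 = 2.60778 − 3.56891·(2.60778 − 1.77571) / (3.56891 − (-4.09550)) = 2.60778 − (2.96957)/(7.66441) = 2.22033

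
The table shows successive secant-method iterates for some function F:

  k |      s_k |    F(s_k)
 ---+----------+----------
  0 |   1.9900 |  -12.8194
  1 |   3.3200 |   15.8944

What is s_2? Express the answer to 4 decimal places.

s_2 = 3.3200 − 15.8944·(3.3200 − 1.9900) / (15.8944 − (-12.8194))
   = 3.3200 − (21.139552)/(28.713800) = 2.583784

2.5838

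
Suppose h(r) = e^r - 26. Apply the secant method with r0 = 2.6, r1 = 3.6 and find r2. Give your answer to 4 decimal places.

h(2.6) = -12.536262, h(3.6) = 10.598234
r2 = 3.600000 − 10.598234·(3.600000 − 2.600000) / (10.598234 − (-12.536262)) = 3.600000 − (10.598234)/(23.134496) = 3.141886

3.1419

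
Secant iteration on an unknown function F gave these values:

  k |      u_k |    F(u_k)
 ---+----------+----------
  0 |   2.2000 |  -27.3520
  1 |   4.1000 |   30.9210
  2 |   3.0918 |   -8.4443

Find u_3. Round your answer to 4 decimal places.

3.3081

u_3 = 3.0918 − (-8.4443)·(3.0918 − 4.1000) / (-8.4443 − 30.9210)
   = 3.0918 − (8.513543)/(-39.365300) = 3.308070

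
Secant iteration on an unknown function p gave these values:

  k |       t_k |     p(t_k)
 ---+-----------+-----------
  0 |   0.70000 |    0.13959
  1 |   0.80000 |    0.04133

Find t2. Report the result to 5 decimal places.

0.84206

t2 = 0.80000 − 0.04133·(0.80000 − 0.70000) / (0.04133 − 0.13959)
   = 0.80000 − (0.0041330)/(-0.0982600) = 0.8420619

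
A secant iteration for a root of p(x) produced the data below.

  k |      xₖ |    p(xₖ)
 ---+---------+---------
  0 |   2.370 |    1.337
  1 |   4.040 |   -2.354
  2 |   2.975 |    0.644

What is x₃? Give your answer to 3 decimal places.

3.204

x₃ = 2.975 − 0.644·(2.975 − 4.040) / (0.644 − (-2.354))
   = 2.975 − (-0.68586)/(2.99800) = 3.20377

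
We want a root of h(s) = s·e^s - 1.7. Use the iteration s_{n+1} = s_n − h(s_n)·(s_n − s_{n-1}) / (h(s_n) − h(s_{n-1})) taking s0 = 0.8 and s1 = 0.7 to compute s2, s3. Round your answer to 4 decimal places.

0.7783, 0.7797

h(0.8) = 0.080433, h(0.7) = -0.290373
s2 = 0.700000 − (-0.290373)·(0.700000 − 0.800000) / (-0.290373 − 0.080433) = 0.700000 − (0.029037)/(-0.370806) = 0.778309
h(0.778309) = -0.005010
s3 = 0.778309 − (-0.005010)·(0.778309 − 0.700000) / (-0.005010 − (-0.290373)) = 0.778309 − (-0.000392)/(0.285363) = 0.779684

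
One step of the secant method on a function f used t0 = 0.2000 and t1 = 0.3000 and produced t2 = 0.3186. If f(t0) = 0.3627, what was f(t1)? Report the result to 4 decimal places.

The secant line through (0.2000, 0.3627) and (0.3000, f(t1)) crosses zero at t2 = 0.3186.
So (0.2000, 0.3627), (0.3000, f(t1)), (0.3186, 0) are collinear:
f(t1) = 0.3627 · (0.3000 − 0.3186) / (0.2000 − 0.3186) = 0.3627 · (-0.018600)/(-0.118600) = 0.056882

0.0569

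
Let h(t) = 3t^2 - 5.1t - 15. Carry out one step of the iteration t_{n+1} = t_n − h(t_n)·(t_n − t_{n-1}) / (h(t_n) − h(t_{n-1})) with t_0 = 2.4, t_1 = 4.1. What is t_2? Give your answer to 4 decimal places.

3.0917

h(2.4) = -9.960000, h(4.1) = 14.520000
t_2 = 4.100000 − 14.520000·(4.100000 − 2.400000) / (14.520000 − (-9.960000)) = 4.100000 − (24.684000)/(24.480000) = 3.091667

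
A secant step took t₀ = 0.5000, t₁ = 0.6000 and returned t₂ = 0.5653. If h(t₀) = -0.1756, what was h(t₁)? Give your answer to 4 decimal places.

The secant line through (0.5000, -0.1756) and (0.6000, h(t₁)) crosses zero at t₂ = 0.5653.
So (0.5000, -0.1756), (0.6000, h(t₁)), (0.5653, 0) are collinear:
h(t₁) = -0.1756 · (0.6000 − 0.5653) / (0.5000 − 0.5653) = -0.1756 · (0.034700)/(-0.065300) = 0.093313

0.0933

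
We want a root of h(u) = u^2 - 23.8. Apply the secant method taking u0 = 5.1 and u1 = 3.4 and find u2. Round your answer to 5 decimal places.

4.84000

h(5.1) = 2.2100000, h(3.4) = -12.2400000
u2 = 3.4000000 − (-12.2400000)·(3.4000000 − 5.1000000) / (-12.2400000 − 2.2100000) = 3.4000000 − (20.8080000)/(-14.4500000) = 4.8400000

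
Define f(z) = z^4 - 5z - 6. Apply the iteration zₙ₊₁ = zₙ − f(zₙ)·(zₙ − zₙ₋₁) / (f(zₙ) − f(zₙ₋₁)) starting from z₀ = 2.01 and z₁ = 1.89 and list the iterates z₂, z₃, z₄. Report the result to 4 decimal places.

f(2.01) = 0.272408, f(1.89) = -2.690102
z₂ = 1.890000 − (-2.690102)·(1.890000 − 2.010000) / (-2.690102 − 0.272408) = 1.890000 − (0.322812)/(-2.962510) = 1.998966
f(1.998966) = -0.027898
z₃ = 1.998966 − (-0.027898)·(1.998966 − 1.890000) / (-0.027898 − (-2.690102)) = 1.998966 − (-0.003040)/(2.662204) = 2.000108
f(2.000108) = 0.002907
z₄ = 2.000108 − 0.002907·(2.000108 − 1.998966) / (0.002907 − (-0.027898)) = 2.000108 − (0.000003)/(0.030806) = 2.000000

1.9990, 2.0001, 2.0000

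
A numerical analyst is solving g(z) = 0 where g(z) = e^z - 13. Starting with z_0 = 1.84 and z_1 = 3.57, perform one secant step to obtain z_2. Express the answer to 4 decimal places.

2.2369

g(1.84) = -6.703462, g(3.57) = 22.516593
z_2 = 3.570000 − 22.516593·(3.570000 − 1.840000) / (22.516593 − (-6.703462)) = 3.570000 − (38.953706)/(29.220055) = 2.236885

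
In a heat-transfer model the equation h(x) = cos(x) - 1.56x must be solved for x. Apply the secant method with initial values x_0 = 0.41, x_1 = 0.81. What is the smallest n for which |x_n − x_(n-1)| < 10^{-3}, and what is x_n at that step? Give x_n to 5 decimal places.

n = 4, x_n = 0.54737

h(0.41) = 0.2775208, h(0.81) = -0.5741016
x_2 = 0.8100000 − (-0.5741016)·(0.4000000)/(-0.8516224) = 0.5403492;  |Δ| = 0.2696508
h(0.5403492) = 0.0145843
x_3 = 0.5403492 − 0.0145843·(-0.2696508)/(0.5886858) = 0.5470296;  |Δ| = 0.0066804
h(0.5470296) = 0.0007071
x_4 = 0.5470296 − 0.0007071·(0.0066804)/(-0.0138772) = 0.5473700;  |Δ| = 0.0003404
|x_4 − x_3| = 0.0003404 < 10^{-3}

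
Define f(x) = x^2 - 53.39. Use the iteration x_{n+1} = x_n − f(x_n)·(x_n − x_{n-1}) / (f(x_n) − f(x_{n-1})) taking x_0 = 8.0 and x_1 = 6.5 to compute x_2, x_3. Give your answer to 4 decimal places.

f(8.0) = 10.610000, f(6.5) = -11.140000
x_2 = 6.500000 − (-11.140000)·(6.500000 − 8.000000) / (-11.140000 − 10.610000) = 6.500000 − (16.710000)/(-21.750000) = 7.268276
f(7.268276) = -0.562166
x_3 = 7.268276 − (-0.562166)·(7.268276 − 6.500000) / (-0.562166 − (-11.140000)) = 7.268276 − (-0.431899)/(10.577834) = 7.309106

7.2683, 7.3091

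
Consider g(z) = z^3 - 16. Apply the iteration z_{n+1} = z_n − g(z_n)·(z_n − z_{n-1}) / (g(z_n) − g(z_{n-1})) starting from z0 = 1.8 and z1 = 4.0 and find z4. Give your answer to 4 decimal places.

2.5421

g(1.8) = -10.168000, g(4.0) = 48.000000
z2 = 4.000000 − 48.000000·(4.000000 − 1.800000) / (48.000000 − (-10.168000)) = 4.000000 − (105.600000)/(58.168000) = 2.184569
g(2.184569) = -5.574493
z3 = 2.184569 − (-5.574493)·(2.184569 − 4.000000) / (-5.574493 − 48.000000) = 2.184569 − (10.120108)/(-53.574493) = 2.373467
g(2.373467) = -2.629445
z4 = 2.373467 − (-2.629445)·(2.373467 − 2.184569) / (-2.629445 − (-5.574493)) = 2.373467 − (-0.496697)/(2.945048) = 2.542122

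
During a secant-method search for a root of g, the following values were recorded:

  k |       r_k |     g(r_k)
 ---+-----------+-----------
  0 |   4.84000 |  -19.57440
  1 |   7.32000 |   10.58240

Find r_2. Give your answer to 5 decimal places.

r_2 = 7.32000 − 10.58240·(7.32000 − 4.84000) / (10.58240 − (-19.57440))
   = 7.32000 − (26.2443520)/(30.1568000) = 6.4497368

6.44974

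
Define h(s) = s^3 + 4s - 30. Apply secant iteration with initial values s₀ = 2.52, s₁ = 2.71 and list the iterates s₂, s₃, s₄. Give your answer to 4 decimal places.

h(2.52) = -3.916992, h(2.71) = 0.742511
s₂ = 2.710000 − 0.742511·(2.710000 − 2.520000) / (0.742511 − (-3.916992)) = 2.710000 − (0.141077)/(4.659503) = 2.679723
h(2.679723) = -0.038251
s₃ = 2.679723 − (-0.038251)·(2.679723 − 2.710000) / (-0.038251 − 0.742511) = 2.679723 − (0.001158)/(-0.780762) = 2.681206
h(2.681206) = -0.000345
s₄ = 2.681206 − (-0.000345)·(2.681206 − 2.679723) / (-0.000345 − (-0.038251)) = 2.681206 − (-0.000001)/(0.037906) = 2.681220

2.6797, 2.6812, 2.6812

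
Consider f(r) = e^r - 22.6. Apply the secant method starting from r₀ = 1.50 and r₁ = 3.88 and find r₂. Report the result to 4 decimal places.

f(1.50) = -18.118311, f(3.88) = 25.824215
r₂ = 3.880000 − 25.824215·(3.880000 − 1.500000) / (25.824215 − (-18.118311)) = 3.880000 − (61.461632)/(43.942526) = 2.481318

2.4813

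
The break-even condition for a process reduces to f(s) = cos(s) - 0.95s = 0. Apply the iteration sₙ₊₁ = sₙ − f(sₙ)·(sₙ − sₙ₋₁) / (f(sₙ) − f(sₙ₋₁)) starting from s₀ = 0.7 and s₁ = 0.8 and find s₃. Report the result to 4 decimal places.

f(0.7) = 0.099842, f(0.8) = -0.063293
s₂ = 0.800000 − (-0.063293)·(0.800000 − 0.700000) / (-0.063293 − 0.099842) = 0.800000 − (-0.006329)/(-0.163135) = 0.761202
f(0.761202) = 0.000865
s₃ = 0.761202 − 0.000865·(0.761202 − 0.800000) / (0.000865 − (-0.063293)) = 0.761202 − (-0.000034)/(0.064159) = 0.761725

0.7617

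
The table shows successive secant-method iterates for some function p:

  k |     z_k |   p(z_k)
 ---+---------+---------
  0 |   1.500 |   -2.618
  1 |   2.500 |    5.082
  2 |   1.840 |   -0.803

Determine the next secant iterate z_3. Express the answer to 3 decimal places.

z_3 = 1.840 − (-0.803)·(1.840 − 2.500) / (-0.803 − 5.082)
   = 1.840 − (0.52998)/(-5.88500) = 1.93006

1.930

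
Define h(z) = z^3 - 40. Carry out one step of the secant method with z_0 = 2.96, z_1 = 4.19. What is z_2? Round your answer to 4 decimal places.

h(2.96) = -14.065664, h(4.19) = 33.560059
z_2 = 4.190000 − 33.560059·(4.190000 − 2.960000) / (33.560059 − (-14.065664)) = 4.190000 − (41.278873)/(47.625723) = 3.323265

3.3233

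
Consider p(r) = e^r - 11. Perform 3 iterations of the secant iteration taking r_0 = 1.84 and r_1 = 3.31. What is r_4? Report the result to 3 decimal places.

p(1.84) = -4.70346, p(3.31) = 16.38513
r_2 = 3.31000 − 16.38513·(3.31000 − 1.84000) / (16.38513 − (-4.70346)) = 3.31000 − (24.08613)/(21.08859) = 2.16786
p(2.16786) = -2.26045
r_3 = 2.16786 − (-2.26045)·(2.16786 − 3.31000) / (-2.26045 − 16.38513) = 2.16786 − (2.58175)/(-18.64557) = 2.30632
p(2.30632) = -0.96255
r_4 = 2.30632 − (-0.96255)·(2.30632 − 2.16786) / (-0.96255 − (-2.26045)) = 2.30632 − (-0.13328)/(1.29790) = 2.40901

2.409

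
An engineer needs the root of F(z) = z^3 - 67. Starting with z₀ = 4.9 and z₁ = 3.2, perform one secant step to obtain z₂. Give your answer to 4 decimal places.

F(4.9) = 50.649000, F(3.2) = -34.232000
z₂ = 3.200000 − (-34.232000)·(3.200000 − 4.900000) / (-34.232000 − 50.649000) = 3.200000 − (58.194400)/(-84.881000) = 3.885600

3.8856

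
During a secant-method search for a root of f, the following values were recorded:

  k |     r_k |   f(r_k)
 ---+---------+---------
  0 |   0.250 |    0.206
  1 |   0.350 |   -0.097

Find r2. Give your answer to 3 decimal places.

r2 = 0.350 − (-0.097)·(0.350 − 0.250) / (-0.097 − 0.206)
   = 0.350 − (-0.00970)/(-0.30300) = 0.31799

0.318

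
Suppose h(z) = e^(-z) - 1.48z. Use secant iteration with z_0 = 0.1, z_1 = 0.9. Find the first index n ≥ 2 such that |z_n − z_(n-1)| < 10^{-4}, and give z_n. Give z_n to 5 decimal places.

h(0.1) = 0.7568374, h(0.9) = -0.9254303
z_2 = 0.9000000 − (-0.9254303)·(0.8000000)/(-1.6822678) = 0.4599129;  |Δ| = 0.4400871
h(0.4599129) = -0.0493325
z_3 = 0.4599129 − (-0.0493325)·(-0.4400871)/(0.8760978) = 0.4351319;  |Δ| = 0.0247810
h(0.4351319) = 0.0031841
z_4 = 0.4351319 − 0.0031841·(-0.0247810)/(0.0525166) = 0.4366344;  |Δ| = 0.0015025
h(0.4366344) = -0.0000112
z_5 = 0.4366344 − (-0.0000112)·(0.0015025)/(-0.0031953) = 0.4366291;  |Δ| = 0.0000053
|z_5 − z_4| = 0.0000053 < 10^{-4}

n = 5, z_n = 0.43663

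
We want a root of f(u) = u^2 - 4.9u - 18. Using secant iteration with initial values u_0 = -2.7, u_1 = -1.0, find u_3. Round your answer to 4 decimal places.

f(-2.7) = 2.520000, f(-1.0) = -12.100000
u_2 = -1.000000 − (-12.100000)·(-1.000000 − (-2.700000)) / (-12.100000 − 2.520000) = -1.000000 − (-20.570000)/(-14.620000) = -2.406977
f(-2.406977) = -0.412277
u_3 = -2.406977 − (-0.412277)·(-2.406977 − (-1.000000)) / (-0.412277 − (-12.100000)) = -2.406977 − (0.580064)/(11.687723) = -2.456607

-2.4566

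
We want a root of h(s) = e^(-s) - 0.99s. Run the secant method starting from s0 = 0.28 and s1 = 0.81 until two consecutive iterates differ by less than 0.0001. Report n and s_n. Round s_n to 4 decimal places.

h(0.28) = 0.478584, h(0.81) = -0.357042
s2 = 0.810000 − (-0.357042)·(0.530000)/(-0.835626) = 0.583544;  |Δ| = 0.226456
h(0.583544) = -0.019791
s3 = 0.583544 − (-0.019791)·(-0.226456)/(0.337251) = 0.570255;  |Δ| = 0.013289
h(0.570255) = 0.000829
s4 = 0.570255 − 0.000829·(-0.013289)/(0.020620) = 0.570789;  |Δ| = 0.000534
h(0.570789) = -0.000002
s5 = 0.570789 − (-0.000002)·(0.000534)/(-0.000831) = 0.570788;  |Δ| = 0.000001
|s5 − s4| = 0.000001 < 0.0001

n = 5, s_n = 0.5708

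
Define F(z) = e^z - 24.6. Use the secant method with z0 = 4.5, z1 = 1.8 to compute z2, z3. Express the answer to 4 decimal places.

F(4.5) = 65.417131, F(1.8) = -18.550353
z2 = 1.800000 − (-18.550353)·(1.800000 − 4.500000) / (-18.550353 − 65.417131) = 1.800000 − (50.085952)/(-83.967484) = 2.396492
F(2.396492) = -13.615423
z3 = 2.396492 − (-13.615423)·(2.396492 − 1.800000) / (-13.615423 − (-18.550353)) = 2.396492 − (-8.121494)/(4.934930) = 4.042208

2.3965, 4.0422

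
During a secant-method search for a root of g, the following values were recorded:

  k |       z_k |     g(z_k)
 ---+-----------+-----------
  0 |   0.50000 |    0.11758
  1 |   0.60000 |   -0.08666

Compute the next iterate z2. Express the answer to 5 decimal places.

0.55757

z2 = 0.60000 − (-0.08666)·(0.60000 − 0.50000) / (-0.08666 − 0.11758)
   = 0.60000 − (-0.0086660)/(-0.2042400) = 0.5575695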